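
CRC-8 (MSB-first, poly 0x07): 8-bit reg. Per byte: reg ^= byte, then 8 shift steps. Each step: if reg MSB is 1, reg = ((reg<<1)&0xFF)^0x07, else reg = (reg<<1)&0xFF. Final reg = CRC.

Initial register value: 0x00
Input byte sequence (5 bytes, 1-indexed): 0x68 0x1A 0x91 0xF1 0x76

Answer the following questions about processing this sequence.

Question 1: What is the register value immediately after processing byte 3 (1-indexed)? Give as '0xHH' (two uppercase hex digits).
Answer: 0xBF

Derivation:
After byte 1 (0x68): reg=0x1F
After byte 2 (0x1A): reg=0x1B
After byte 3 (0x91): reg=0xBF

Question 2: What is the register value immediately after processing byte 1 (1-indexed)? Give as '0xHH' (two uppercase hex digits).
Answer: 0x1F

Derivation:
After byte 1 (0x68): reg=0x1F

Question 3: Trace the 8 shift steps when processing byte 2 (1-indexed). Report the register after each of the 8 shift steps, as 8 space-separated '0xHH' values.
After byte 1 (0x68): reg=0x1F
Register before byte 2: 0x1F
After XOR with byte 0x1A: 0x05

Answer: 0x0A 0x14 0x28 0x50 0xA0 0x47 0x8E 0x1B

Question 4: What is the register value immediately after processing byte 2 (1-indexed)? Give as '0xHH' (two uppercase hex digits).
Answer: 0x1B

Derivation:
After byte 1 (0x68): reg=0x1F
After byte 2 (0x1A): reg=0x1B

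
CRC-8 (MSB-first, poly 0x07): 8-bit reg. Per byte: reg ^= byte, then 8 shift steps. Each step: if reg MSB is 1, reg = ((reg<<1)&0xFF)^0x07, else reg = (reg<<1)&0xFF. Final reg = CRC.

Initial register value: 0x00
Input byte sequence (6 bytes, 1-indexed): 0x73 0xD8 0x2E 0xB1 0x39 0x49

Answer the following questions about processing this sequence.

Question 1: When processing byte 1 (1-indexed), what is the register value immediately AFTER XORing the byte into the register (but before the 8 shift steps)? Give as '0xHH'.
Answer: 0x73

Derivation:
Register before byte 1: 0x00
Byte 1: 0x73
0x00 XOR 0x73 = 0x73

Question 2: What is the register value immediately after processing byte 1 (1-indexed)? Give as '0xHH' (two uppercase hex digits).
Answer: 0x5E

Derivation:
After byte 1 (0x73): reg=0x5E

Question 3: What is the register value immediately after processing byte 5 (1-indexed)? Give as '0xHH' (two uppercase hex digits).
Answer: 0xDF

Derivation:
After byte 1 (0x73): reg=0x5E
After byte 2 (0xD8): reg=0x9B
After byte 3 (0x2E): reg=0x02
After byte 4 (0xB1): reg=0x10
After byte 5 (0x39): reg=0xDF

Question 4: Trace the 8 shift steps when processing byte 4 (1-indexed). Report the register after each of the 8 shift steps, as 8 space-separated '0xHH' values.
Answer: 0x61 0xC2 0x83 0x01 0x02 0x04 0x08 0x10

Derivation:
After byte 1 (0x73): reg=0x5E
After byte 2 (0xD8): reg=0x9B
After byte 3 (0x2E): reg=0x02
Register before byte 4: 0x02
After XOR with byte 0xB1: 0xB3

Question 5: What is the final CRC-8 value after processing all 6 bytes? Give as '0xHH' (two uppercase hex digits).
After byte 1 (0x73): reg=0x5E
After byte 2 (0xD8): reg=0x9B
After byte 3 (0x2E): reg=0x02
After byte 4 (0xB1): reg=0x10
After byte 5 (0x39): reg=0xDF
After byte 6 (0x49): reg=0xEB

Answer: 0xEB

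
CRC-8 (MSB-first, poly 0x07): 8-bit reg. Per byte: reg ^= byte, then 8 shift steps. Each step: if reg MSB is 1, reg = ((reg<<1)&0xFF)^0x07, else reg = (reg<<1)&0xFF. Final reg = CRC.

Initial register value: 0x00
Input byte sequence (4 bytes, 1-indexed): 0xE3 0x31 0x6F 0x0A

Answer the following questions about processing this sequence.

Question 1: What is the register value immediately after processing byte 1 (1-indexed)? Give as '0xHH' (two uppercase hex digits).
After byte 1 (0xE3): reg=0xA7

Answer: 0xA7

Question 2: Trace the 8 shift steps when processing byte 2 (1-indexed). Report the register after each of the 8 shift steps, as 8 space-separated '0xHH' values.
After byte 1 (0xE3): reg=0xA7
Register before byte 2: 0xA7
After XOR with byte 0x31: 0x96

Answer: 0x2B 0x56 0xAC 0x5F 0xBE 0x7B 0xF6 0xEB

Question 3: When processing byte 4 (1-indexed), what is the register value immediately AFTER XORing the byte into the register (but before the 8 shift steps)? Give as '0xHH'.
Answer: 0x9F

Derivation:
Register before byte 4: 0x95
Byte 4: 0x0A
0x95 XOR 0x0A = 0x9F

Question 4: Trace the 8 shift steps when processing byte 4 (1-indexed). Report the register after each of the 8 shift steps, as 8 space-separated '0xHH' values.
Answer: 0x39 0x72 0xE4 0xCF 0x99 0x35 0x6A 0xD4

Derivation:
After byte 1 (0xE3): reg=0xA7
After byte 2 (0x31): reg=0xEB
After byte 3 (0x6F): reg=0x95
Register before byte 4: 0x95
After XOR with byte 0x0A: 0x9F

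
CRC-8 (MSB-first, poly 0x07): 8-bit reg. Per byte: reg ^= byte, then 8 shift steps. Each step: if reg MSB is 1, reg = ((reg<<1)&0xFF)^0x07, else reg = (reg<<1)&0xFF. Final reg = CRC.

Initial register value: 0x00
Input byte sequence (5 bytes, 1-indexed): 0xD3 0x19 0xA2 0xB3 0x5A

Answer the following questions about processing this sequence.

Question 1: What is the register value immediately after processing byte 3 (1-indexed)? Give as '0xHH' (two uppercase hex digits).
After byte 1 (0xD3): reg=0x37
After byte 2 (0x19): reg=0xCA
After byte 3 (0xA2): reg=0x1F

Answer: 0x1F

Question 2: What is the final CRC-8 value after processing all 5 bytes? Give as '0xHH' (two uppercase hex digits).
Answer: 0x65

Derivation:
After byte 1 (0xD3): reg=0x37
After byte 2 (0x19): reg=0xCA
After byte 3 (0xA2): reg=0x1F
After byte 4 (0xB3): reg=0x4D
After byte 5 (0x5A): reg=0x65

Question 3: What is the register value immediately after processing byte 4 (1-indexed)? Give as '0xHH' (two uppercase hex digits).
Answer: 0x4D

Derivation:
After byte 1 (0xD3): reg=0x37
After byte 2 (0x19): reg=0xCA
After byte 3 (0xA2): reg=0x1F
After byte 4 (0xB3): reg=0x4D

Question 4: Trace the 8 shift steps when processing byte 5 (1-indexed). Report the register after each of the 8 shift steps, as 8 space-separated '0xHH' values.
After byte 1 (0xD3): reg=0x37
After byte 2 (0x19): reg=0xCA
After byte 3 (0xA2): reg=0x1F
After byte 4 (0xB3): reg=0x4D
Register before byte 5: 0x4D
After XOR with byte 0x5A: 0x17

Answer: 0x2E 0x5C 0xB8 0x77 0xEE 0xDB 0xB1 0x65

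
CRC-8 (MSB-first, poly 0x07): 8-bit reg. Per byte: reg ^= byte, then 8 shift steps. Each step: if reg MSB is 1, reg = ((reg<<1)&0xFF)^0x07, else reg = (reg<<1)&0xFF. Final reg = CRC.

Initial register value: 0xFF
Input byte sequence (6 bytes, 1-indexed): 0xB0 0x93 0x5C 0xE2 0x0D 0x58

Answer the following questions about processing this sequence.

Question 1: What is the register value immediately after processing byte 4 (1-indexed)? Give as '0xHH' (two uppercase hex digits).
After byte 1 (0xB0): reg=0xEA
After byte 2 (0x93): reg=0x68
After byte 3 (0x5C): reg=0x8C
After byte 4 (0xE2): reg=0x0D

Answer: 0x0D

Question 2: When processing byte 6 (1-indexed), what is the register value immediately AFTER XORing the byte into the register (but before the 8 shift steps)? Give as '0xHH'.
Answer: 0x58

Derivation:
Register before byte 6: 0x00
Byte 6: 0x58
0x00 XOR 0x58 = 0x58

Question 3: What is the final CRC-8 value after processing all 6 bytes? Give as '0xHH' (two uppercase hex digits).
After byte 1 (0xB0): reg=0xEA
After byte 2 (0x93): reg=0x68
After byte 3 (0x5C): reg=0x8C
After byte 4 (0xE2): reg=0x0D
After byte 5 (0x0D): reg=0x00
After byte 6 (0x58): reg=0x8F

Answer: 0x8F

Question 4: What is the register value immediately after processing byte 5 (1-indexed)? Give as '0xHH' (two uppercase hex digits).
After byte 1 (0xB0): reg=0xEA
After byte 2 (0x93): reg=0x68
After byte 3 (0x5C): reg=0x8C
After byte 4 (0xE2): reg=0x0D
After byte 5 (0x0D): reg=0x00

Answer: 0x00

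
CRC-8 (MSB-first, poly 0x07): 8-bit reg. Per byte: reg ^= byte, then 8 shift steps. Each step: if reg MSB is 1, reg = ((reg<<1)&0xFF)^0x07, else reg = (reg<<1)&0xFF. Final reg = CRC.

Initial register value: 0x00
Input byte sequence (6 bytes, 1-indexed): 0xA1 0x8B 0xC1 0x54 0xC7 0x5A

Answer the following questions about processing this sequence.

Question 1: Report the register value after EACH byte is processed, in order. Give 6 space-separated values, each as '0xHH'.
0x6E 0xB5 0x4B 0x5D 0xCF 0xE2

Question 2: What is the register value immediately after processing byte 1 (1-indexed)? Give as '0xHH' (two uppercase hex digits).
After byte 1 (0xA1): reg=0x6E

Answer: 0x6E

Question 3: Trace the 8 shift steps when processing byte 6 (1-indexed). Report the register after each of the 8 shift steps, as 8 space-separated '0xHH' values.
Answer: 0x2D 0x5A 0xB4 0x6F 0xDE 0xBB 0x71 0xE2

Derivation:
After byte 1 (0xA1): reg=0x6E
After byte 2 (0x8B): reg=0xB5
After byte 3 (0xC1): reg=0x4B
After byte 4 (0x54): reg=0x5D
After byte 5 (0xC7): reg=0xCF
Register before byte 6: 0xCF
After XOR with byte 0x5A: 0x95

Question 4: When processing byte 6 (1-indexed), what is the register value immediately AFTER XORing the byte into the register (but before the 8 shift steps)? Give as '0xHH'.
Answer: 0x95

Derivation:
Register before byte 6: 0xCF
Byte 6: 0x5A
0xCF XOR 0x5A = 0x95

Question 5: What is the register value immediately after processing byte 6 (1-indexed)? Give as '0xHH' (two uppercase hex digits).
After byte 1 (0xA1): reg=0x6E
After byte 2 (0x8B): reg=0xB5
After byte 3 (0xC1): reg=0x4B
After byte 4 (0x54): reg=0x5D
After byte 5 (0xC7): reg=0xCF
After byte 6 (0x5A): reg=0xE2

Answer: 0xE2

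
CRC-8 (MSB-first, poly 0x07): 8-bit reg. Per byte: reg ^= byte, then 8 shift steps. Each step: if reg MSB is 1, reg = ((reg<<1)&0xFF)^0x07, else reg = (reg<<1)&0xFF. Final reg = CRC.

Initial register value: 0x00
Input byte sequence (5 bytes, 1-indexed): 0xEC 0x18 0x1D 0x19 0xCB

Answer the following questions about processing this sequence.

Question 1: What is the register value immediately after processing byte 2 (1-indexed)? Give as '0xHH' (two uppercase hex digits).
Answer: 0xF7

Derivation:
After byte 1 (0xEC): reg=0x8A
After byte 2 (0x18): reg=0xF7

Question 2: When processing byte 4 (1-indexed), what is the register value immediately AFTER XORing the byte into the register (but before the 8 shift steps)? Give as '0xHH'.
Register before byte 4: 0x98
Byte 4: 0x19
0x98 XOR 0x19 = 0x81

Answer: 0x81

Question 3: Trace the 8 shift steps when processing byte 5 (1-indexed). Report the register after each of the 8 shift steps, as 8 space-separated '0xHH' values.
After byte 1 (0xEC): reg=0x8A
After byte 2 (0x18): reg=0xF7
After byte 3 (0x1D): reg=0x98
After byte 4 (0x19): reg=0x8E
Register before byte 5: 0x8E
After XOR with byte 0xCB: 0x45

Answer: 0x8A 0x13 0x26 0x4C 0x98 0x37 0x6E 0xDC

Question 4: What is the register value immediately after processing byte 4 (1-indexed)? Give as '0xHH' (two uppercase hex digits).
Answer: 0x8E

Derivation:
After byte 1 (0xEC): reg=0x8A
After byte 2 (0x18): reg=0xF7
After byte 3 (0x1D): reg=0x98
After byte 4 (0x19): reg=0x8E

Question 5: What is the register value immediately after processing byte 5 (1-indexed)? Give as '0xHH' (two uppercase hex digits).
After byte 1 (0xEC): reg=0x8A
After byte 2 (0x18): reg=0xF7
After byte 3 (0x1D): reg=0x98
After byte 4 (0x19): reg=0x8E
After byte 5 (0xCB): reg=0xDC

Answer: 0xDC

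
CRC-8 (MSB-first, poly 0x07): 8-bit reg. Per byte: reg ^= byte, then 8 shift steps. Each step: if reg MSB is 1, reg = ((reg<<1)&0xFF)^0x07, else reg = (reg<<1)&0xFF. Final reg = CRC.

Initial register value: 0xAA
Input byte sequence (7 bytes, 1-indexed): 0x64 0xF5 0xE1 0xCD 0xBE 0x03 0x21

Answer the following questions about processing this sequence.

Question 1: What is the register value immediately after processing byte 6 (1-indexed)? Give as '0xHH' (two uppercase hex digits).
Answer: 0x39

Derivation:
After byte 1 (0x64): reg=0x64
After byte 2 (0xF5): reg=0xFE
After byte 3 (0xE1): reg=0x5D
After byte 4 (0xCD): reg=0xF9
After byte 5 (0xBE): reg=0xD2
After byte 6 (0x03): reg=0x39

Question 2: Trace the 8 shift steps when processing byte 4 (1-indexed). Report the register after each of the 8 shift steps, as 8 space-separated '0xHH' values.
Answer: 0x27 0x4E 0x9C 0x3F 0x7E 0xFC 0xFF 0xF9

Derivation:
After byte 1 (0x64): reg=0x64
After byte 2 (0xF5): reg=0xFE
After byte 3 (0xE1): reg=0x5D
Register before byte 4: 0x5D
After XOR with byte 0xCD: 0x90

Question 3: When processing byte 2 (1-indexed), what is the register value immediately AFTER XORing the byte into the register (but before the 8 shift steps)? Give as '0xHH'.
Register before byte 2: 0x64
Byte 2: 0xF5
0x64 XOR 0xF5 = 0x91

Answer: 0x91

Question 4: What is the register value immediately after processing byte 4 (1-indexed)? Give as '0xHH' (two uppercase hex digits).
After byte 1 (0x64): reg=0x64
After byte 2 (0xF5): reg=0xFE
After byte 3 (0xE1): reg=0x5D
After byte 4 (0xCD): reg=0xF9

Answer: 0xF9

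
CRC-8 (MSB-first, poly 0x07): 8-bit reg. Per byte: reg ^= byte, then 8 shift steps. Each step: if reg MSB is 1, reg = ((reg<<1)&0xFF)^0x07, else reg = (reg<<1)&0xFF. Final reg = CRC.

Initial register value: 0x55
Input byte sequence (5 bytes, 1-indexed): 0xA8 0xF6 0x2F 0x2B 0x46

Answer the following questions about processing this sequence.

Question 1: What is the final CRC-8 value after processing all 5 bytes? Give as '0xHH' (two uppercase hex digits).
After byte 1 (0xA8): reg=0xFD
After byte 2 (0xF6): reg=0x31
After byte 3 (0x2F): reg=0x5A
After byte 4 (0x2B): reg=0x50
After byte 5 (0x46): reg=0x62

Answer: 0x62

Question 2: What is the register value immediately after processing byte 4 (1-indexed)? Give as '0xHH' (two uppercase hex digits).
After byte 1 (0xA8): reg=0xFD
After byte 2 (0xF6): reg=0x31
After byte 3 (0x2F): reg=0x5A
After byte 4 (0x2B): reg=0x50

Answer: 0x50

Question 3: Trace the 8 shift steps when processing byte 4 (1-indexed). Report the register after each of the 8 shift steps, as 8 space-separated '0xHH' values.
After byte 1 (0xA8): reg=0xFD
After byte 2 (0xF6): reg=0x31
After byte 3 (0x2F): reg=0x5A
Register before byte 4: 0x5A
After XOR with byte 0x2B: 0x71

Answer: 0xE2 0xC3 0x81 0x05 0x0A 0x14 0x28 0x50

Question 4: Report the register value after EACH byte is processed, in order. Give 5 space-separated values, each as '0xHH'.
0xFD 0x31 0x5A 0x50 0x62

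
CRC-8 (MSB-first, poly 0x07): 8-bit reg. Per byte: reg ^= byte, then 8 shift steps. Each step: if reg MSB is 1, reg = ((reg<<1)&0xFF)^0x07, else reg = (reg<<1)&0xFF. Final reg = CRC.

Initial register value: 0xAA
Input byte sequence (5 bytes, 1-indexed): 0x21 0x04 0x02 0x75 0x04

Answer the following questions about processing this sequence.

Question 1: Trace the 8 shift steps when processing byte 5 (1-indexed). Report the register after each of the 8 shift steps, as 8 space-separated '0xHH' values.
After byte 1 (0x21): reg=0xB8
After byte 2 (0x04): reg=0x3D
After byte 3 (0x02): reg=0xBD
After byte 4 (0x75): reg=0x76
Register before byte 5: 0x76
After XOR with byte 0x04: 0x72

Answer: 0xE4 0xCF 0x99 0x35 0x6A 0xD4 0xAF 0x59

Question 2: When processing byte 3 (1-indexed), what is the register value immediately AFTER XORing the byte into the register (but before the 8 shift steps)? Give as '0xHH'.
Answer: 0x3F

Derivation:
Register before byte 3: 0x3D
Byte 3: 0x02
0x3D XOR 0x02 = 0x3F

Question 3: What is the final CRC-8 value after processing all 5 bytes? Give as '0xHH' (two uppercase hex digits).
After byte 1 (0x21): reg=0xB8
After byte 2 (0x04): reg=0x3D
After byte 3 (0x02): reg=0xBD
After byte 4 (0x75): reg=0x76
After byte 5 (0x04): reg=0x59

Answer: 0x59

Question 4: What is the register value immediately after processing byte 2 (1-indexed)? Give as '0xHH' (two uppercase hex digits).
Answer: 0x3D

Derivation:
After byte 1 (0x21): reg=0xB8
After byte 2 (0x04): reg=0x3D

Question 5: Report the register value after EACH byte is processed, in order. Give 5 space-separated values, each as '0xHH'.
0xB8 0x3D 0xBD 0x76 0x59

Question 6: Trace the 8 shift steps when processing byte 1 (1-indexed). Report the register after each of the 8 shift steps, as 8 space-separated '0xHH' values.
Answer: 0x11 0x22 0x44 0x88 0x17 0x2E 0x5C 0xB8

Derivation:
Register before byte 1: 0xAA
After XOR with byte 0x21: 0x8B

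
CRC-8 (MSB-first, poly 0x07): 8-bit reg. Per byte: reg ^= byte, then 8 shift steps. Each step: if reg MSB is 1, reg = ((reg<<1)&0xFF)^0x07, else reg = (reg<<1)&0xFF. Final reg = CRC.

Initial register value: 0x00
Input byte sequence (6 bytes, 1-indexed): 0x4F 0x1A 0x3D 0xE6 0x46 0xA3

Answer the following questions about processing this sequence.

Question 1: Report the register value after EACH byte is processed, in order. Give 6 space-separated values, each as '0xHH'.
0xEA 0xDE 0xA7 0xC0 0x9B 0xA8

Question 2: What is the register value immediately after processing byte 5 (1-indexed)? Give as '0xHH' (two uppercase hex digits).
Answer: 0x9B

Derivation:
After byte 1 (0x4F): reg=0xEA
After byte 2 (0x1A): reg=0xDE
After byte 3 (0x3D): reg=0xA7
After byte 4 (0xE6): reg=0xC0
After byte 5 (0x46): reg=0x9B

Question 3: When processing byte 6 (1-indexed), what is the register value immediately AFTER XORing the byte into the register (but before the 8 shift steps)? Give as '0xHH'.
Answer: 0x38

Derivation:
Register before byte 6: 0x9B
Byte 6: 0xA3
0x9B XOR 0xA3 = 0x38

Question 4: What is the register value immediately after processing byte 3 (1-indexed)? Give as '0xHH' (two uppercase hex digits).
Answer: 0xA7

Derivation:
After byte 1 (0x4F): reg=0xEA
After byte 2 (0x1A): reg=0xDE
After byte 3 (0x3D): reg=0xA7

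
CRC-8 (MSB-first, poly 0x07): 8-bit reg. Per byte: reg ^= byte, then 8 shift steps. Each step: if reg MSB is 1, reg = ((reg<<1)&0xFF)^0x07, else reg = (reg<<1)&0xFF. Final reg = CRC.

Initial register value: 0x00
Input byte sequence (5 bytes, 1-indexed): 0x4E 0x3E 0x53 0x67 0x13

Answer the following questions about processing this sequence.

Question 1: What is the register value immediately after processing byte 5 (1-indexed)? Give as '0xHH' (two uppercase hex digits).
Answer: 0x89

Derivation:
After byte 1 (0x4E): reg=0xED
After byte 2 (0x3E): reg=0x37
After byte 3 (0x53): reg=0x3B
After byte 4 (0x67): reg=0x93
After byte 5 (0x13): reg=0x89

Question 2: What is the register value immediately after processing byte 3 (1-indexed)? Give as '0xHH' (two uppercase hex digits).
After byte 1 (0x4E): reg=0xED
After byte 2 (0x3E): reg=0x37
After byte 3 (0x53): reg=0x3B

Answer: 0x3B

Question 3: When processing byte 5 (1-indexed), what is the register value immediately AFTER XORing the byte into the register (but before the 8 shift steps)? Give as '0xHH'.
Register before byte 5: 0x93
Byte 5: 0x13
0x93 XOR 0x13 = 0x80

Answer: 0x80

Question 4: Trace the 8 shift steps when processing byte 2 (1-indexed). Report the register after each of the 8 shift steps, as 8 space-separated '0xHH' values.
Answer: 0xA1 0x45 0x8A 0x13 0x26 0x4C 0x98 0x37

Derivation:
After byte 1 (0x4E): reg=0xED
Register before byte 2: 0xED
After XOR with byte 0x3E: 0xD3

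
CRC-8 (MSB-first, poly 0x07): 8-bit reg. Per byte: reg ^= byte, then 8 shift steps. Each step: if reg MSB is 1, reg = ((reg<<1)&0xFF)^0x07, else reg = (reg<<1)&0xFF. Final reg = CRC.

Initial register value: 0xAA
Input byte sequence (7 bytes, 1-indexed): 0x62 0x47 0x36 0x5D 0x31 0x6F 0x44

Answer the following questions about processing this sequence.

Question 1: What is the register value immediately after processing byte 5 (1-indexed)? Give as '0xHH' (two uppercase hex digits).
After byte 1 (0x62): reg=0x76
After byte 2 (0x47): reg=0x97
After byte 3 (0x36): reg=0x6E
After byte 4 (0x5D): reg=0x99
After byte 5 (0x31): reg=0x51

Answer: 0x51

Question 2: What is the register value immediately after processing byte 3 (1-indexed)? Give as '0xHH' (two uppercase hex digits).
After byte 1 (0x62): reg=0x76
After byte 2 (0x47): reg=0x97
After byte 3 (0x36): reg=0x6E

Answer: 0x6E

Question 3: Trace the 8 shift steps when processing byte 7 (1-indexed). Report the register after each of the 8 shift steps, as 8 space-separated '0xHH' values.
Answer: 0xFB 0xF1 0xE5 0xCD 0x9D 0x3D 0x7A 0xF4

Derivation:
After byte 1 (0x62): reg=0x76
After byte 2 (0x47): reg=0x97
After byte 3 (0x36): reg=0x6E
After byte 4 (0x5D): reg=0x99
After byte 5 (0x31): reg=0x51
After byte 6 (0x6F): reg=0xBA
Register before byte 7: 0xBA
After XOR with byte 0x44: 0xFE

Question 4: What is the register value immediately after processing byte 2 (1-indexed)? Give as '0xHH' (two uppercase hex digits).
After byte 1 (0x62): reg=0x76
After byte 2 (0x47): reg=0x97

Answer: 0x97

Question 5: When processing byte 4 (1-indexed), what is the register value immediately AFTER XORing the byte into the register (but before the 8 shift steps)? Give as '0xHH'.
Register before byte 4: 0x6E
Byte 4: 0x5D
0x6E XOR 0x5D = 0x33

Answer: 0x33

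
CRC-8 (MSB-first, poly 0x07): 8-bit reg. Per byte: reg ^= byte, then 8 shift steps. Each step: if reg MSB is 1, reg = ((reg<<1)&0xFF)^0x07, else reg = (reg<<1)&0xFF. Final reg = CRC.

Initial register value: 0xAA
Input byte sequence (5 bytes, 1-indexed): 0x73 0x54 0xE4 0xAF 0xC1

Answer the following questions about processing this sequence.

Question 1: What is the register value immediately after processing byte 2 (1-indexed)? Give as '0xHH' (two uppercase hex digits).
Answer: 0xAC

Derivation:
After byte 1 (0x73): reg=0x01
After byte 2 (0x54): reg=0xAC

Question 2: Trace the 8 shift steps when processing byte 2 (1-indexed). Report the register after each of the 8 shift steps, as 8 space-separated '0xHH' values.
Answer: 0xAA 0x53 0xA6 0x4B 0x96 0x2B 0x56 0xAC

Derivation:
After byte 1 (0x73): reg=0x01
Register before byte 2: 0x01
After XOR with byte 0x54: 0x55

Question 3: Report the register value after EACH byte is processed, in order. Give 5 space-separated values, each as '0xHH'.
0x01 0xAC 0xFF 0xB7 0x45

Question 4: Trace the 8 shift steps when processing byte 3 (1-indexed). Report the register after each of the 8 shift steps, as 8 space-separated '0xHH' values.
Answer: 0x90 0x27 0x4E 0x9C 0x3F 0x7E 0xFC 0xFF

Derivation:
After byte 1 (0x73): reg=0x01
After byte 2 (0x54): reg=0xAC
Register before byte 3: 0xAC
After XOR with byte 0xE4: 0x48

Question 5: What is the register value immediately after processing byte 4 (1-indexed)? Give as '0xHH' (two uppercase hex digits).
Answer: 0xB7

Derivation:
After byte 1 (0x73): reg=0x01
After byte 2 (0x54): reg=0xAC
After byte 3 (0xE4): reg=0xFF
After byte 4 (0xAF): reg=0xB7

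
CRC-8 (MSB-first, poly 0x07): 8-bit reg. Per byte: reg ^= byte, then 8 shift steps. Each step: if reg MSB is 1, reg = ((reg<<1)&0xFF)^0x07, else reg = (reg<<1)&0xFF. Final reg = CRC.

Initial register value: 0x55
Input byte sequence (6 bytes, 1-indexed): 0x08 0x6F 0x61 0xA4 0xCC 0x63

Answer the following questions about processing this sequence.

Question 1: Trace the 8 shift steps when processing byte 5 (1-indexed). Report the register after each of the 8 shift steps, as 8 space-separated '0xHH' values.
Answer: 0xB5 0x6D 0xDA 0xB3 0x61 0xC2 0x83 0x01

Derivation:
After byte 1 (0x08): reg=0x94
After byte 2 (0x6F): reg=0xEF
After byte 3 (0x61): reg=0xA3
After byte 4 (0xA4): reg=0x15
Register before byte 5: 0x15
After XOR with byte 0xCC: 0xD9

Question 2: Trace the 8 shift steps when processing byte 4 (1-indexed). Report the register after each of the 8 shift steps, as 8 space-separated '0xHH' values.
Answer: 0x0E 0x1C 0x38 0x70 0xE0 0xC7 0x89 0x15

Derivation:
After byte 1 (0x08): reg=0x94
After byte 2 (0x6F): reg=0xEF
After byte 3 (0x61): reg=0xA3
Register before byte 4: 0xA3
After XOR with byte 0xA4: 0x07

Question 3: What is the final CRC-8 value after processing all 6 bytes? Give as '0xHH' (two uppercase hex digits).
After byte 1 (0x08): reg=0x94
After byte 2 (0x6F): reg=0xEF
After byte 3 (0x61): reg=0xA3
After byte 4 (0xA4): reg=0x15
After byte 5 (0xCC): reg=0x01
After byte 6 (0x63): reg=0x29

Answer: 0x29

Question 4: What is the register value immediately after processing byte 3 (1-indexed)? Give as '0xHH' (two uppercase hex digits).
Answer: 0xA3

Derivation:
After byte 1 (0x08): reg=0x94
After byte 2 (0x6F): reg=0xEF
After byte 3 (0x61): reg=0xA3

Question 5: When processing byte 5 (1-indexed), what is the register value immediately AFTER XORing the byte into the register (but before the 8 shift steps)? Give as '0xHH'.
Register before byte 5: 0x15
Byte 5: 0xCC
0x15 XOR 0xCC = 0xD9

Answer: 0xD9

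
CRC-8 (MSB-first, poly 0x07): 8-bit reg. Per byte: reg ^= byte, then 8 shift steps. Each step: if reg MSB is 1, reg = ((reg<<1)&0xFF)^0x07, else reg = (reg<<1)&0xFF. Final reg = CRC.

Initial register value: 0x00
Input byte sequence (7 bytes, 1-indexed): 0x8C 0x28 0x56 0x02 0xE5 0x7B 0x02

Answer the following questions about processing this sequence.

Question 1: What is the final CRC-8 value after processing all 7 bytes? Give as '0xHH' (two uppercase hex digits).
Answer: 0xC9

Derivation:
After byte 1 (0x8C): reg=0xAD
After byte 2 (0x28): reg=0x92
After byte 3 (0x56): reg=0x52
After byte 4 (0x02): reg=0xB7
After byte 5 (0xE5): reg=0xB9
After byte 6 (0x7B): reg=0x40
After byte 7 (0x02): reg=0xC9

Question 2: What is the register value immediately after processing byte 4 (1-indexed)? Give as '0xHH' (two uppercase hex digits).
After byte 1 (0x8C): reg=0xAD
After byte 2 (0x28): reg=0x92
After byte 3 (0x56): reg=0x52
After byte 4 (0x02): reg=0xB7

Answer: 0xB7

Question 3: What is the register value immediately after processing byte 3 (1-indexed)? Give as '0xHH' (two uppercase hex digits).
After byte 1 (0x8C): reg=0xAD
After byte 2 (0x28): reg=0x92
After byte 3 (0x56): reg=0x52

Answer: 0x52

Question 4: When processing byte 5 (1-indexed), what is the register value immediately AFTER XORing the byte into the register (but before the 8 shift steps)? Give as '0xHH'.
Register before byte 5: 0xB7
Byte 5: 0xE5
0xB7 XOR 0xE5 = 0x52

Answer: 0x52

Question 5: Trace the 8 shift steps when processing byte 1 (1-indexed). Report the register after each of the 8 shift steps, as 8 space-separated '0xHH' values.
Register before byte 1: 0x00
After XOR with byte 0x8C: 0x8C

Answer: 0x1F 0x3E 0x7C 0xF8 0xF7 0xE9 0xD5 0xAD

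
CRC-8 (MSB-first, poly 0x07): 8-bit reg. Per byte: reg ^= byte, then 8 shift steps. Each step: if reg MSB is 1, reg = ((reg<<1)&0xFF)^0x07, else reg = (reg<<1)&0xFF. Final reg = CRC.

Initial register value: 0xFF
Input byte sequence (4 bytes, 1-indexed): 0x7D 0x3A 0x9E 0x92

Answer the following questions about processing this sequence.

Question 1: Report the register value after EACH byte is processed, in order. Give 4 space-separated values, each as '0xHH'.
0x87 0x3A 0x75 0xBB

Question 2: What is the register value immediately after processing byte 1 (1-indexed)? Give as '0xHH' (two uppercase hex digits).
Answer: 0x87

Derivation:
After byte 1 (0x7D): reg=0x87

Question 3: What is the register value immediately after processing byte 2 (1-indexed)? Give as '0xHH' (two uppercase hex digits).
After byte 1 (0x7D): reg=0x87
After byte 2 (0x3A): reg=0x3A

Answer: 0x3A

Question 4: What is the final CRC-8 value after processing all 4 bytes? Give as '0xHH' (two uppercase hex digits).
Answer: 0xBB

Derivation:
After byte 1 (0x7D): reg=0x87
After byte 2 (0x3A): reg=0x3A
After byte 3 (0x9E): reg=0x75
After byte 4 (0x92): reg=0xBB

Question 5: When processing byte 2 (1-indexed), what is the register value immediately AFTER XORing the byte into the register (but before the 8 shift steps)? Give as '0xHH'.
Answer: 0xBD

Derivation:
Register before byte 2: 0x87
Byte 2: 0x3A
0x87 XOR 0x3A = 0xBD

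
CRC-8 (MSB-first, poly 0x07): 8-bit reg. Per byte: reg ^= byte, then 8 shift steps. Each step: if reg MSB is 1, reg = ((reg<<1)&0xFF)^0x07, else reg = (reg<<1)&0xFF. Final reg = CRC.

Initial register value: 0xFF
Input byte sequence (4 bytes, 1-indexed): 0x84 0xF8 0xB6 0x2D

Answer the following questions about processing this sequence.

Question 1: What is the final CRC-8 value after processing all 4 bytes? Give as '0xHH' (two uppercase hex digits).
After byte 1 (0x84): reg=0x66
After byte 2 (0xF8): reg=0xD3
After byte 3 (0xB6): reg=0x3C
After byte 4 (0x2D): reg=0x77

Answer: 0x77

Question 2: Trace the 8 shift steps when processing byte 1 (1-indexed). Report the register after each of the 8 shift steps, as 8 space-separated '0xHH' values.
Register before byte 1: 0xFF
After XOR with byte 0x84: 0x7B

Answer: 0xF6 0xEB 0xD1 0xA5 0x4D 0x9A 0x33 0x66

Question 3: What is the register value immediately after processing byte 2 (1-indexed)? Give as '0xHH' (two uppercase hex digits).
Answer: 0xD3

Derivation:
After byte 1 (0x84): reg=0x66
After byte 2 (0xF8): reg=0xD3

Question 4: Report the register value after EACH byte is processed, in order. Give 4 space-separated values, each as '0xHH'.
0x66 0xD3 0x3C 0x77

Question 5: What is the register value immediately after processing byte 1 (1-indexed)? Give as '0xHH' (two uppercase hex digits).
After byte 1 (0x84): reg=0x66

Answer: 0x66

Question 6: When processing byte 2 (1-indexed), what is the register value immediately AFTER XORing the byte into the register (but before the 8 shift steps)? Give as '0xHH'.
Answer: 0x9E

Derivation:
Register before byte 2: 0x66
Byte 2: 0xF8
0x66 XOR 0xF8 = 0x9E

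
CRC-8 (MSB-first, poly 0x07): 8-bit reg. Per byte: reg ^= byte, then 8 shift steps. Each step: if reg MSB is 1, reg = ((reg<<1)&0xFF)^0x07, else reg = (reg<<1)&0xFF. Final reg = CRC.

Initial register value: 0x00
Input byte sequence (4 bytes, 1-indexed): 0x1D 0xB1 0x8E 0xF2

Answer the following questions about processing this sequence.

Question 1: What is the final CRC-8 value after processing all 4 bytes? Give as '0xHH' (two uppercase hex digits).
Answer: 0xA8

Derivation:
After byte 1 (0x1D): reg=0x53
After byte 2 (0xB1): reg=0xA0
After byte 3 (0x8E): reg=0xCA
After byte 4 (0xF2): reg=0xA8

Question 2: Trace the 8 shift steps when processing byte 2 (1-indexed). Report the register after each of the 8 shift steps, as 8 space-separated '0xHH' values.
After byte 1 (0x1D): reg=0x53
Register before byte 2: 0x53
After XOR with byte 0xB1: 0xE2

Answer: 0xC3 0x81 0x05 0x0A 0x14 0x28 0x50 0xA0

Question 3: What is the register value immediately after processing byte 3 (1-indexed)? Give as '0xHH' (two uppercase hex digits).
Answer: 0xCA

Derivation:
After byte 1 (0x1D): reg=0x53
After byte 2 (0xB1): reg=0xA0
After byte 3 (0x8E): reg=0xCA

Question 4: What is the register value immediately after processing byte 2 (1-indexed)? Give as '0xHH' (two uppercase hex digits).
Answer: 0xA0

Derivation:
After byte 1 (0x1D): reg=0x53
After byte 2 (0xB1): reg=0xA0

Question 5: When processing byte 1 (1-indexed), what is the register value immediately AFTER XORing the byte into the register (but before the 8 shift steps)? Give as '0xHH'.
Answer: 0x1D

Derivation:
Register before byte 1: 0x00
Byte 1: 0x1D
0x00 XOR 0x1D = 0x1D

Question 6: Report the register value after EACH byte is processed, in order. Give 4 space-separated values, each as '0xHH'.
0x53 0xA0 0xCA 0xA8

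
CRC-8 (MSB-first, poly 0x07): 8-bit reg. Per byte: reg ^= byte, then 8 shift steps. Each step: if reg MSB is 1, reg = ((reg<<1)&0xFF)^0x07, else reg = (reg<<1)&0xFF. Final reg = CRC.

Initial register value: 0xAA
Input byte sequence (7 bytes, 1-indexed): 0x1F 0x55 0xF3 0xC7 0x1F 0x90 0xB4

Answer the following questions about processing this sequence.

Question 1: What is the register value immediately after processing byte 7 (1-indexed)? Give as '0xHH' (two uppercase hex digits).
After byte 1 (0x1F): reg=0x02
After byte 2 (0x55): reg=0xA2
After byte 3 (0xF3): reg=0xB0
After byte 4 (0xC7): reg=0x42
After byte 5 (0x1F): reg=0x94
After byte 6 (0x90): reg=0x1C
After byte 7 (0xB4): reg=0x51

Answer: 0x51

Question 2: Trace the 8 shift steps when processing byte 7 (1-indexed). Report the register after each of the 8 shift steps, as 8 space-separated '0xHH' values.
Answer: 0x57 0xAE 0x5B 0xB6 0x6B 0xD6 0xAB 0x51

Derivation:
After byte 1 (0x1F): reg=0x02
After byte 2 (0x55): reg=0xA2
After byte 3 (0xF3): reg=0xB0
After byte 4 (0xC7): reg=0x42
After byte 5 (0x1F): reg=0x94
After byte 6 (0x90): reg=0x1C
Register before byte 7: 0x1C
After XOR with byte 0xB4: 0xA8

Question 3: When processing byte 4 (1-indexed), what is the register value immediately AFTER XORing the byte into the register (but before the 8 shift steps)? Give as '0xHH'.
Register before byte 4: 0xB0
Byte 4: 0xC7
0xB0 XOR 0xC7 = 0x77

Answer: 0x77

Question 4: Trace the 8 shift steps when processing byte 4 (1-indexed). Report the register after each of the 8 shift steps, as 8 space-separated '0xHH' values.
Answer: 0xEE 0xDB 0xB1 0x65 0xCA 0x93 0x21 0x42

Derivation:
After byte 1 (0x1F): reg=0x02
After byte 2 (0x55): reg=0xA2
After byte 3 (0xF3): reg=0xB0
Register before byte 4: 0xB0
After XOR with byte 0xC7: 0x77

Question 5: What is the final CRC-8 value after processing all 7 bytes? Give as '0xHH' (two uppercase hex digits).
After byte 1 (0x1F): reg=0x02
After byte 2 (0x55): reg=0xA2
After byte 3 (0xF3): reg=0xB0
After byte 4 (0xC7): reg=0x42
After byte 5 (0x1F): reg=0x94
After byte 6 (0x90): reg=0x1C
After byte 7 (0xB4): reg=0x51

Answer: 0x51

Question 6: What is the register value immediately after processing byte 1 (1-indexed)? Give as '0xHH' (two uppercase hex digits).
Answer: 0x02

Derivation:
After byte 1 (0x1F): reg=0x02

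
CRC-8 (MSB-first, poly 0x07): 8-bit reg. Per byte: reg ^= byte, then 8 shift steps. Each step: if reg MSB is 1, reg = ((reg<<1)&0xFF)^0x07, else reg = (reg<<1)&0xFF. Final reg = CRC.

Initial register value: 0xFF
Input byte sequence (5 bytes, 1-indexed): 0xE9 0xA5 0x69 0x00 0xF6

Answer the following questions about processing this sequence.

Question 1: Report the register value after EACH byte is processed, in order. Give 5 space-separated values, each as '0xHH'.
0x62 0x5B 0x9E 0xD3 0xFB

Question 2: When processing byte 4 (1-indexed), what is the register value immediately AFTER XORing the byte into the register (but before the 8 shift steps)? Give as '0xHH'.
Register before byte 4: 0x9E
Byte 4: 0x00
0x9E XOR 0x00 = 0x9E

Answer: 0x9E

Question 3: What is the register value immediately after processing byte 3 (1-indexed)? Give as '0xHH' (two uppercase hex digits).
After byte 1 (0xE9): reg=0x62
After byte 2 (0xA5): reg=0x5B
After byte 3 (0x69): reg=0x9E

Answer: 0x9E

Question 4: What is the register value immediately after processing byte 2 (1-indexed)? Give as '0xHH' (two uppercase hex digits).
Answer: 0x5B

Derivation:
After byte 1 (0xE9): reg=0x62
After byte 2 (0xA5): reg=0x5B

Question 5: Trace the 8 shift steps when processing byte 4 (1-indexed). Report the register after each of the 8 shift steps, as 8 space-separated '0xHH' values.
Answer: 0x3B 0x76 0xEC 0xDF 0xB9 0x75 0xEA 0xD3

Derivation:
After byte 1 (0xE9): reg=0x62
After byte 2 (0xA5): reg=0x5B
After byte 3 (0x69): reg=0x9E
Register before byte 4: 0x9E
After XOR with byte 0x00: 0x9E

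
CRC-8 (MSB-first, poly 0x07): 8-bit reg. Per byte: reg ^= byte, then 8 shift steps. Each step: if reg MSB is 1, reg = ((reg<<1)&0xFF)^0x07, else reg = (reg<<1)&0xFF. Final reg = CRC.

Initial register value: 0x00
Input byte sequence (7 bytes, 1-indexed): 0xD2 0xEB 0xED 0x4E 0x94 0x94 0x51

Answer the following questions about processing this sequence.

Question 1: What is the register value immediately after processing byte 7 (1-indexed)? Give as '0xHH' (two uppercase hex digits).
Answer: 0xA7

Derivation:
After byte 1 (0xD2): reg=0x30
After byte 2 (0xEB): reg=0x0F
After byte 3 (0xED): reg=0xA0
After byte 4 (0x4E): reg=0x84
After byte 5 (0x94): reg=0x70
After byte 6 (0x94): reg=0xB2
After byte 7 (0x51): reg=0xA7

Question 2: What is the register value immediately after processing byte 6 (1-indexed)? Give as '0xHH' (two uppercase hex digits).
Answer: 0xB2

Derivation:
After byte 1 (0xD2): reg=0x30
After byte 2 (0xEB): reg=0x0F
After byte 3 (0xED): reg=0xA0
After byte 4 (0x4E): reg=0x84
After byte 5 (0x94): reg=0x70
After byte 6 (0x94): reg=0xB2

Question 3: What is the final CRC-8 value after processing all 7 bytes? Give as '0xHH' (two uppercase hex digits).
After byte 1 (0xD2): reg=0x30
After byte 2 (0xEB): reg=0x0F
After byte 3 (0xED): reg=0xA0
After byte 4 (0x4E): reg=0x84
After byte 5 (0x94): reg=0x70
After byte 6 (0x94): reg=0xB2
After byte 7 (0x51): reg=0xA7

Answer: 0xA7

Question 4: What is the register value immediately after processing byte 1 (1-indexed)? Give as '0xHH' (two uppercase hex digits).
After byte 1 (0xD2): reg=0x30

Answer: 0x30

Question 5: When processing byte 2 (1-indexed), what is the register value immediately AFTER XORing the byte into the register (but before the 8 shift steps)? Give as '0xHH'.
Answer: 0xDB

Derivation:
Register before byte 2: 0x30
Byte 2: 0xEB
0x30 XOR 0xEB = 0xDB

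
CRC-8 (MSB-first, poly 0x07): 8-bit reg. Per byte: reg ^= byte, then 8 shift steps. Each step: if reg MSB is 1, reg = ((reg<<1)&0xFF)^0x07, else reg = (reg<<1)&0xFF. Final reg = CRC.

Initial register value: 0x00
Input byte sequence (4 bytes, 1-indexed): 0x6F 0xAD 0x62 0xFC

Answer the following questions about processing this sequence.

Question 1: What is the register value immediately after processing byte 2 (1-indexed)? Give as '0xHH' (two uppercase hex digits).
After byte 1 (0x6F): reg=0x0A
After byte 2 (0xAD): reg=0x7C

Answer: 0x7C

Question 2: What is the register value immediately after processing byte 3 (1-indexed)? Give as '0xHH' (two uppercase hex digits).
After byte 1 (0x6F): reg=0x0A
After byte 2 (0xAD): reg=0x7C
After byte 3 (0x62): reg=0x5A

Answer: 0x5A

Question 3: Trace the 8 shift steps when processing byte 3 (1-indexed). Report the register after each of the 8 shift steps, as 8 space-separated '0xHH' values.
After byte 1 (0x6F): reg=0x0A
After byte 2 (0xAD): reg=0x7C
Register before byte 3: 0x7C
After XOR with byte 0x62: 0x1E

Answer: 0x3C 0x78 0xF0 0xE7 0xC9 0x95 0x2D 0x5A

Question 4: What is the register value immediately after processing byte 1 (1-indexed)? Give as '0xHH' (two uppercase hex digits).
Answer: 0x0A

Derivation:
After byte 1 (0x6F): reg=0x0A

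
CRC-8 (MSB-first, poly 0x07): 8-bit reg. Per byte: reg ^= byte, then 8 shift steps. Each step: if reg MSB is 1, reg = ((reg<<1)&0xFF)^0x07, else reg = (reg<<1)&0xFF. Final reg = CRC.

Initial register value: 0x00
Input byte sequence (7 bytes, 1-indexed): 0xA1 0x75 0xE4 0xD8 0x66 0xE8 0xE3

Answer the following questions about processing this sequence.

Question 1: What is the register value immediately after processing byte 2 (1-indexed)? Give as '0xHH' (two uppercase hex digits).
After byte 1 (0xA1): reg=0x6E
After byte 2 (0x75): reg=0x41

Answer: 0x41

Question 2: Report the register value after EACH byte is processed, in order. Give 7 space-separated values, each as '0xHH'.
0x6E 0x41 0x72 0x5F 0xAF 0xD2 0x97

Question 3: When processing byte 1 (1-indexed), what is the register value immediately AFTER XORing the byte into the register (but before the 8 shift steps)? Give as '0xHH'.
Register before byte 1: 0x00
Byte 1: 0xA1
0x00 XOR 0xA1 = 0xA1

Answer: 0xA1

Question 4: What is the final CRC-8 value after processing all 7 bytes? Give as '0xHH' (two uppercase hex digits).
After byte 1 (0xA1): reg=0x6E
After byte 2 (0x75): reg=0x41
After byte 3 (0xE4): reg=0x72
After byte 4 (0xD8): reg=0x5F
After byte 5 (0x66): reg=0xAF
After byte 6 (0xE8): reg=0xD2
After byte 7 (0xE3): reg=0x97

Answer: 0x97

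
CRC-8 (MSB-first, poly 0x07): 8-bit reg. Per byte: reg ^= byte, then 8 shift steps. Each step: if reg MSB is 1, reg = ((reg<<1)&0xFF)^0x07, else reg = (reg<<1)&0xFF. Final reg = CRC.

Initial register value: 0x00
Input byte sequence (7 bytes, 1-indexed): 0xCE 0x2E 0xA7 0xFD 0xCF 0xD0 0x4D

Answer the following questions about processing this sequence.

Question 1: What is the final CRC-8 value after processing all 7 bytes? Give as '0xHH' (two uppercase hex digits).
Answer: 0xD8

Derivation:
After byte 1 (0xCE): reg=0x64
After byte 2 (0x2E): reg=0xF1
After byte 3 (0xA7): reg=0xA5
After byte 4 (0xFD): reg=0x8F
After byte 5 (0xCF): reg=0xC7
After byte 6 (0xD0): reg=0x65
After byte 7 (0x4D): reg=0xD8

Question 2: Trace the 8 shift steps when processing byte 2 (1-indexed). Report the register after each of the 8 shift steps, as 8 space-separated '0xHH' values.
After byte 1 (0xCE): reg=0x64
Register before byte 2: 0x64
After XOR with byte 0x2E: 0x4A

Answer: 0x94 0x2F 0x5E 0xBC 0x7F 0xFE 0xFB 0xF1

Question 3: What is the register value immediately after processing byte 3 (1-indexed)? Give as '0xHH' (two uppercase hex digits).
After byte 1 (0xCE): reg=0x64
After byte 2 (0x2E): reg=0xF1
After byte 3 (0xA7): reg=0xA5

Answer: 0xA5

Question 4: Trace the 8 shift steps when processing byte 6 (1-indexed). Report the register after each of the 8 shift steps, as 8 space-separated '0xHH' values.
Answer: 0x2E 0x5C 0xB8 0x77 0xEE 0xDB 0xB1 0x65

Derivation:
After byte 1 (0xCE): reg=0x64
After byte 2 (0x2E): reg=0xF1
After byte 3 (0xA7): reg=0xA5
After byte 4 (0xFD): reg=0x8F
After byte 5 (0xCF): reg=0xC7
Register before byte 6: 0xC7
After XOR with byte 0xD0: 0x17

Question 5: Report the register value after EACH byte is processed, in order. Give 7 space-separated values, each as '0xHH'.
0x64 0xF1 0xA5 0x8F 0xC7 0x65 0xD8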